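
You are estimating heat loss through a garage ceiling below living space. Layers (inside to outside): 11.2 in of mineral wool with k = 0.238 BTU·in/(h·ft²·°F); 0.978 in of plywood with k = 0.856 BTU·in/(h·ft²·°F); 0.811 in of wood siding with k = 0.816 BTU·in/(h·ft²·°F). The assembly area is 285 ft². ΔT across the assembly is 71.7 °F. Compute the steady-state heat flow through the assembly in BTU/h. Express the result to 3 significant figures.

11.2/0.238 = 47.06
0.978/0.856 = 1.143
0.811/0.816 = 0.9939
R_total = 47.06 + 1.143 + 0.9939 = 49.2 ft²·°F·h/BTU
Q = A·ΔT/R = 285 × 71.7 / 49.2 = 415.4 BTU/h

415 BTU/h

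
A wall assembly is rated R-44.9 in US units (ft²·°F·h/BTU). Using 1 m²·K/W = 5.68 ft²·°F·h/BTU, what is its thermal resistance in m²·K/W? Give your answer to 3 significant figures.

R_SI = 44.9/5.68 = 7.905

7.90 m²·K/W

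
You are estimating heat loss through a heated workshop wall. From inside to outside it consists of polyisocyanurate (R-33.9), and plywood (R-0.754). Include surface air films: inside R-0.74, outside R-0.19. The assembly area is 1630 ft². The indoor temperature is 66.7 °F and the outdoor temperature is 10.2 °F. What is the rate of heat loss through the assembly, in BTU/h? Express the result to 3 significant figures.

2590 BTU/h

R_total = 0.74 + 33.9 + 0.754 + 0.19 = 35.58 ft²·°F·h/BTU
Q = A·ΔT/R = 1630 × (66.7 − 10.2) / 35.58 = 2588 BTU/h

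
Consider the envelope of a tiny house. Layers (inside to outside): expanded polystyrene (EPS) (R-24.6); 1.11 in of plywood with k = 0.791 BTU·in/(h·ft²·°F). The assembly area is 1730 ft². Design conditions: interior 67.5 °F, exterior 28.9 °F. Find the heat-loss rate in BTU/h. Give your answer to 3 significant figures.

1.11/0.791 = 1.403
R_total = 24.6 + 1.403 = 26 ft²·°F·h/BTU
Q = A·ΔT/R = 1730 × (67.5 − 28.9) / 26 = 2568 BTU/h

2570 BTU/h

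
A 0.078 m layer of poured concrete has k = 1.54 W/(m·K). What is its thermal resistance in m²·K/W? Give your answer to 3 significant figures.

R = L/k = 0.078/1.54 = 0.05065 m²·K/W

0.0506 m²·K/W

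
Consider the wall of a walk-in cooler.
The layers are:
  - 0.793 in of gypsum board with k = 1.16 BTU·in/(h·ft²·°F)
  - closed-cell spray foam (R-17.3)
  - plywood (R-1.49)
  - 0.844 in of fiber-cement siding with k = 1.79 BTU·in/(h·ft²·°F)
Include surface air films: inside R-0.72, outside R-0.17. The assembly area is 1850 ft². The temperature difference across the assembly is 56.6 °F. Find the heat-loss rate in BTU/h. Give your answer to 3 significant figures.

5030 BTU/h

0.793/1.16 = 0.6836
0.844/1.79 = 0.4715
R_total = 0.72 + 0.6836 + 17.3 + 1.49 + 0.4715 + 0.17 = 20.84 ft²·°F·h/BTU
Q = A·ΔT/R = 1850 × 56.6 / 20.84 = 5026 BTU/h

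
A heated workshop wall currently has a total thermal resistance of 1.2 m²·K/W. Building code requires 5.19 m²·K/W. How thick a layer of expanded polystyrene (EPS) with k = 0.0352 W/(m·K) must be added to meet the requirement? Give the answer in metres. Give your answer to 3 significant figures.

0.140 m

ΔR = 5.19 − 1.2 = 3.99 m²·K/W
L = ΔR × k = 3.99 × 0.0352 = 0.1404 m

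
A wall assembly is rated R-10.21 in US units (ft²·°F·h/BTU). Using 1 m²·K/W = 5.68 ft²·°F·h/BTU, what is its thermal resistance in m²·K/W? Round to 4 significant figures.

R_SI = 10.21/5.68 = 1.7975

1.798 m²·K/W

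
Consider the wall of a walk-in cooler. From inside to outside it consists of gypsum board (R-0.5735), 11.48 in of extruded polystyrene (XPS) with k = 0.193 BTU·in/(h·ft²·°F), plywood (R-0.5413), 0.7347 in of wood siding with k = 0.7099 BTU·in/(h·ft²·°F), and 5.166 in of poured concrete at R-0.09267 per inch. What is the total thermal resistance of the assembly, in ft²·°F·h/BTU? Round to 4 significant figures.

11.48/0.193 = 59.482
0.7347/0.7099 = 1.0349
5.166 × 0.09267 = 0.47873
R_total = 0.5735 + 59.482 + 0.5413 + 1.0349 + 0.47873 = 62.11 ft²·°F·h/BTU

62.11 ft²·°F·h/BTU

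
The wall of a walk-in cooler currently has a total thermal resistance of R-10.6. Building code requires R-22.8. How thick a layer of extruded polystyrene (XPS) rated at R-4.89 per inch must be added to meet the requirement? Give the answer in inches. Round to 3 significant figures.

ΔR = 22.8 − 10.6 = 12.2 ft²·°F·h/BTU
L = ΔR / (R/in) = 12.2/4.89 = 2.495 in

2.49 in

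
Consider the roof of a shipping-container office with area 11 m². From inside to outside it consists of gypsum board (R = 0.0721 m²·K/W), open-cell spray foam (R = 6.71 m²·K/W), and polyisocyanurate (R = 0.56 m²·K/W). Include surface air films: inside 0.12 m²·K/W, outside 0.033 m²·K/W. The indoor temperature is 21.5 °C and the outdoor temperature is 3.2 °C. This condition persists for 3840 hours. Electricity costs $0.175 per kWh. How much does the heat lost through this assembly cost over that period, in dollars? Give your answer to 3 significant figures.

18.0 dollars

R_total = 0.12 + 0.0721 + 6.71 + 0.56 + 0.033 = 7.495 m²·K/W
Q = 11 × (21.5 − 3.2) / 7.495 = 26.86 W
E = 26.86 W × 3840 h / 1000 = 103.1 kWh
Cost = 103.1 × 0.175 = $18.05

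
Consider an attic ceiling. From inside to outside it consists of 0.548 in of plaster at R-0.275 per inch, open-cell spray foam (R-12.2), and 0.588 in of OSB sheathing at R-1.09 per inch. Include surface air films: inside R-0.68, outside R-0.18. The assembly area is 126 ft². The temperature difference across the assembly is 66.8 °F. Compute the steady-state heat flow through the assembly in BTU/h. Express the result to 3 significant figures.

0.548 × 0.275 = 0.1507
0.588 × 1.09 = 0.6409
R_total = 0.68 + 0.1507 + 12.2 + 0.6409 + 0.18 = 13.85 ft²·°F·h/BTU
Q = A·ΔT/R = 126 × 66.8 / 13.85 = 607.6 BTU/h

608 BTU/h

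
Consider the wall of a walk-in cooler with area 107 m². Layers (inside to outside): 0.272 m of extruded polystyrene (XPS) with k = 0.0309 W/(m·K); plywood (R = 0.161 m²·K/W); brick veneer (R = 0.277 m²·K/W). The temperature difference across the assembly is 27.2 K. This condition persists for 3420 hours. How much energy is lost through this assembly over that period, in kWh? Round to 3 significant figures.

0.272/0.0309 = 8.803
R_total = 8.803 + 0.161 + 0.277 = 9.241 m²·K/W
Q = 107 × 27.2 / 9.241 = 315 W
E = 315 W × 3420 h / 1000 = 1077 kWh

1080 kWh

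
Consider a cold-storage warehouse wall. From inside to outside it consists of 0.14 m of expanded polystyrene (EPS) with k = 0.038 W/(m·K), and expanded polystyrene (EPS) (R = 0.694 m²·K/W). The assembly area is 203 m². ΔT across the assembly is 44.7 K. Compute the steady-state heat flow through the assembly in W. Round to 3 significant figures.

2070 W

0.14/0.038 = 3.684
R_total = 3.684 + 0.694 = 4.378 m²·K/W
Q = A·ΔT/R = 203 × 44.7 / 4.378 = 2073 W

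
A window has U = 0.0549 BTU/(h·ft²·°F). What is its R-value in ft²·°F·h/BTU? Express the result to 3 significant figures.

18.2 ft²·°F·h/BTU

R = 1/U = 1/0.0549 = 18.21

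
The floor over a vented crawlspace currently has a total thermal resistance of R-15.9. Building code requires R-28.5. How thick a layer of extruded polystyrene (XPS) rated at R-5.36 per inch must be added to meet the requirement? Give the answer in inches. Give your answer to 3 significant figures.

ΔR = 28.5 − 15.9 = 12.6 ft²·°F·h/BTU
L = ΔR / (R/in) = 12.6/5.36 = 2.351 in

2.35 in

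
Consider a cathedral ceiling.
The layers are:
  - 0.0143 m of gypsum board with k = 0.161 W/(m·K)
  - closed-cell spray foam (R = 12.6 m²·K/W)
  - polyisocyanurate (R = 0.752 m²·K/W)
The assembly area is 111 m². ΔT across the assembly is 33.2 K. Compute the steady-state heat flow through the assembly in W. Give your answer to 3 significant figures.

0.0143/0.161 = 0.08882
R_total = 0.08882 + 12.6 + 0.752 = 13.44 m²·K/W
Q = A·ΔT/R = 111 × 33.2 / 13.44 = 274.2 W

274 W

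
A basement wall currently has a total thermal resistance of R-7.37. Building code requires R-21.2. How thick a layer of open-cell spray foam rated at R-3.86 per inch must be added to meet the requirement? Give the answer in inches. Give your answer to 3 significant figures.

ΔR = 21.2 − 7.37 = 13.83 ft²·°F·h/BTU
L = ΔR / (R/in) = 13.83/3.86 = 3.583 in

3.58 in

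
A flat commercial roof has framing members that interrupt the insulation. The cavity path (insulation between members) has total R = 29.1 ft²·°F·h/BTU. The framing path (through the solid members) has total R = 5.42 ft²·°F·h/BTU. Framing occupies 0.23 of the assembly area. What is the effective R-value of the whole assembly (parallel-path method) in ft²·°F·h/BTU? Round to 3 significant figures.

U_eff = 0.77/29.1 + 0.23/5.42 = 0.02646 + 0.04244 = 0.0689
R_eff = 1/U_eff = 14.51 ft²·°F·h/BTU

14.5 ft²·°F·h/BTU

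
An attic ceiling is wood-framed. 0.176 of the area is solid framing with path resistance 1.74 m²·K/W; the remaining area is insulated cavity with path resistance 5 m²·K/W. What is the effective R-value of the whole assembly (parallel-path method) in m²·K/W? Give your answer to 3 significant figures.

3.76 m²·K/W

U_eff = 0.824/5 + 0.176/1.74 = 0.1648 + 0.1011 = 0.2659
R_eff = 1/U_eff = 3.76 m²·K/W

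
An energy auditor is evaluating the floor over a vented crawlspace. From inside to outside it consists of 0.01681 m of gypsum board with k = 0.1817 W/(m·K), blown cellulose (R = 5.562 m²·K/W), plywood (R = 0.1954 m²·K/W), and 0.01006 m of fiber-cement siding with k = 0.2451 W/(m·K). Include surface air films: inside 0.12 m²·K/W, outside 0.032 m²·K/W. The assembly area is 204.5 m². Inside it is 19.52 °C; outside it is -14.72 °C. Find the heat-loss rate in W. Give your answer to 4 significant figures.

1159 W

0.01681/0.1817 = 0.092515
0.01006/0.2451 = 0.041044
R_total = 0.12 + 0.092515 + 5.562 + 0.1954 + 0.041044 + 0.032 = 6.043 m²·K/W
Q = A·ΔT/R = 204.5 × (19.52 − (-14.72)) / 6.043 = 1158.7 W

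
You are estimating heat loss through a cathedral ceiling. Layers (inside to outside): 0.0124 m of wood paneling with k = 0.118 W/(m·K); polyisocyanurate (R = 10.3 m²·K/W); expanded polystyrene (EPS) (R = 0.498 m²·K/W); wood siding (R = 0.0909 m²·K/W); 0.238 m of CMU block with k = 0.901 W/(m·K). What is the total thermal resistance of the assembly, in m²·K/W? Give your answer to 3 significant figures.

0.0124/0.118 = 0.1051
0.238/0.901 = 0.2642
R_total = 0.1051 + 10.3 + 0.498 + 0.0909 + 0.2642 = 11.26 m²·K/W

11.3 m²·K/W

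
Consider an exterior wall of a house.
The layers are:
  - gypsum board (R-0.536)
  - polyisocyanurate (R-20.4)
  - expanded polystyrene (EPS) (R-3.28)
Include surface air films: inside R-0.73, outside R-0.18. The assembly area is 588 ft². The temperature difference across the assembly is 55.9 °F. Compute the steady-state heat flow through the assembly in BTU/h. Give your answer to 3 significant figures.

1310 BTU/h

R_total = 0.73 + 0.536 + 20.4 + 3.28 + 0.18 = 25.13 ft²·°F·h/BTU
Q = A·ΔT/R = 588 × 55.9 / 25.13 = 1308 BTU/h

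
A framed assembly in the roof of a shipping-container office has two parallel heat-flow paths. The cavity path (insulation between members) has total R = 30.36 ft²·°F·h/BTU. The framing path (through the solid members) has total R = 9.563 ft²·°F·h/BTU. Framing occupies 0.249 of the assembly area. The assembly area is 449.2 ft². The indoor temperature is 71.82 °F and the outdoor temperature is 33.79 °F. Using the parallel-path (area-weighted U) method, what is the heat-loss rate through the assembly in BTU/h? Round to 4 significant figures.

U_eff = 0.751/30.36 + 0.249/9.563 = 0.024736 + 0.026038 = 0.050774
R_eff = 1/U_eff = 19.695 ft²·°F·h/BTU
Q = 449.2 × (71.82 − 33.79) / 19.695 = 867.38 BTU/h

867.4 BTU/h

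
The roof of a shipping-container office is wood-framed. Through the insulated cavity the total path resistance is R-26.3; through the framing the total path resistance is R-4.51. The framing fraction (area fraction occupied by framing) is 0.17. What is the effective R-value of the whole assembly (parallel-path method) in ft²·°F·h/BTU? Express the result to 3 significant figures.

U_eff = 0.83/26.3 + 0.17/4.51 = 0.03156 + 0.03769 = 0.06925
R_eff = 1/U_eff = 14.44 ft²·°F·h/BTU

14.4 ft²·°F·h/BTU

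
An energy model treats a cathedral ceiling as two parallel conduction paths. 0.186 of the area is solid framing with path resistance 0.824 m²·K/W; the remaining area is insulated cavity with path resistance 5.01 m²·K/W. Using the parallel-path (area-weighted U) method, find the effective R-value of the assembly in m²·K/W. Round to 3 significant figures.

2.58 m²·K/W

U_eff = 0.814/5.01 + 0.186/0.824 = 0.1625 + 0.2257 = 0.3882
R_eff = 1/U_eff = 2.576 m²·K/W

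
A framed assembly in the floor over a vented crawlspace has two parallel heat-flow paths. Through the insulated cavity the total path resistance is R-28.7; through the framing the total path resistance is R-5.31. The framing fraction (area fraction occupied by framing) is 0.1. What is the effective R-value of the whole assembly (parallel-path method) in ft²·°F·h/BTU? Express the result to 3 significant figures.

19.9 ft²·°F·h/BTU

U_eff = 0.9/28.7 + 0.1/5.31 = 0.03136 + 0.01883 = 0.05019
R_eff = 1/U_eff = 19.92 ft²·°F·h/BTU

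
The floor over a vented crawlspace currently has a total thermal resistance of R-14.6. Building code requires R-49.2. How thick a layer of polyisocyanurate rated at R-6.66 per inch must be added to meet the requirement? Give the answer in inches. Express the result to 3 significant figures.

5.20 in

ΔR = 49.2 − 14.6 = 34.6 ft²·°F·h/BTU
L = ΔR / (R/in) = 34.6/6.66 = 5.195 in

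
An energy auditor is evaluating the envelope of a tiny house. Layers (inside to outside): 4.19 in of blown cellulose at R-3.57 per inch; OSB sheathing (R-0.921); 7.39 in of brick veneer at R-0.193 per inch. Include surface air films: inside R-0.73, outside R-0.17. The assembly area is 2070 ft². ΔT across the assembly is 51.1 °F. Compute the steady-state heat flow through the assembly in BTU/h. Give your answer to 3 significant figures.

4.19 × 3.57 = 14.96
7.39 × 0.193 = 1.426
R_total = 0.73 + 14.96 + 0.921 + 1.426 + 0.17 = 18.21 ft²·°F·h/BTU
Q = A·ΔT/R = 2070 × 51.1 / 18.21 = 5810 BTU/h

5810 BTU/h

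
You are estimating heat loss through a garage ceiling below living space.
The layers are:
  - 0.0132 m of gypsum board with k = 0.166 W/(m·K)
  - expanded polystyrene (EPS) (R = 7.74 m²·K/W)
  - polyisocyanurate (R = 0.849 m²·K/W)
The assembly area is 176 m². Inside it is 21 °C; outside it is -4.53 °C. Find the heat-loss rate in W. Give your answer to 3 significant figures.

518 W

0.0132/0.166 = 0.07952
R_total = 0.07952 + 7.74 + 0.849 = 8.669 m²·K/W
Q = A·ΔT/R = 176 × (21 − (-4.53)) / 8.669 = 518.3 W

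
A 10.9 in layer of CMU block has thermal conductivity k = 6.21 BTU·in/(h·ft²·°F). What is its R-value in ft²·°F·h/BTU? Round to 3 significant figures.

R = L/k = 10.9/6.21 = 1.755 ft²·°F·h/BTU

1.76 ft²·°F·h/BTU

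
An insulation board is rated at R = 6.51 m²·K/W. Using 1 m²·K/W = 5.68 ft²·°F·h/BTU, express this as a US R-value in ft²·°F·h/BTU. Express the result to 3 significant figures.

R_US = 6.51 × 5.68 = 36.98

37.0 ft²·°F·h/BTU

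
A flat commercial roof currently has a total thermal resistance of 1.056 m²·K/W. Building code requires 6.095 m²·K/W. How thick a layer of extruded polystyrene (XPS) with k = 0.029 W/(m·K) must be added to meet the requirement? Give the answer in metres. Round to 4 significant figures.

ΔR = 6.095 − 1.056 = 5.039 m²·K/W
L = ΔR × k = 5.039 × 0.029 = 0.14613 m

0.1461 m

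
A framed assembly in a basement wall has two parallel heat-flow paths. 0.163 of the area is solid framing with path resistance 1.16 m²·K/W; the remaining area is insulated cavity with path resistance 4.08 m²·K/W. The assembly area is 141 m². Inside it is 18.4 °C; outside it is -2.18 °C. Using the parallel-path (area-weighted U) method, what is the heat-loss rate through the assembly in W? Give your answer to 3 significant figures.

U_eff = 0.837/4.08 + 0.163/1.16 = 0.2051 + 0.1405 = 0.3457
R_eff = 1/U_eff = 2.893 m²·K/W
Q = 141 × (18.4 − (-2.18)) / 2.893 = 1003 W

1000 W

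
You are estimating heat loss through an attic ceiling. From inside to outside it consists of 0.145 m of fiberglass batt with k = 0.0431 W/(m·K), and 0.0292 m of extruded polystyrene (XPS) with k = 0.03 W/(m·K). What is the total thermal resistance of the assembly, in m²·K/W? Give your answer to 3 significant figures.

4.34 m²·K/W

0.145/0.0431 = 3.364
0.0292/0.03 = 0.9733
R_total = 3.364 + 0.9733 = 4.338 m²·K/W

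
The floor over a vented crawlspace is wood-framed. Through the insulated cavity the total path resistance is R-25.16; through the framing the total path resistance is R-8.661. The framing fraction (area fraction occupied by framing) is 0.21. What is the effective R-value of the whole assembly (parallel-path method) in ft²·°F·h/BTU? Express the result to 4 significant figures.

17.97 ft²·°F·h/BTU

U_eff = 0.79/25.16 + 0.21/8.661 = 0.031399 + 0.024247 = 0.055646
R_eff = 1/U_eff = 17.971 ft²·°F·h/BTU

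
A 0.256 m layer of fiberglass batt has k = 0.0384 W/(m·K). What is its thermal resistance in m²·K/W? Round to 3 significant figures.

6.67 m²·K/W

R = L/k = 0.256/0.0384 = 6.667 m²·K/W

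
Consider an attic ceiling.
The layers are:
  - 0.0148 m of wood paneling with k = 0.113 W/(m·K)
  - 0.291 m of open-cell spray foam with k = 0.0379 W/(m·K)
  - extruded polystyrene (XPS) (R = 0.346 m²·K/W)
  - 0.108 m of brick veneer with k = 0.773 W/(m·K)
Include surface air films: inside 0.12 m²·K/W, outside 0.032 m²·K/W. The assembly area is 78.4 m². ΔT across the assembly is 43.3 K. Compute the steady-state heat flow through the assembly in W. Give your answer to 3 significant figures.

0.0148/0.113 = 0.131
0.291/0.0379 = 7.678
0.108/0.773 = 0.1397
R_total = 0.12 + 0.131 + 7.678 + 0.346 + 0.1397 + 0.032 = 8.447 m²·K/W
Q = A·ΔT/R = 78.4 × 43.3 / 8.447 = 401.9 W

402 W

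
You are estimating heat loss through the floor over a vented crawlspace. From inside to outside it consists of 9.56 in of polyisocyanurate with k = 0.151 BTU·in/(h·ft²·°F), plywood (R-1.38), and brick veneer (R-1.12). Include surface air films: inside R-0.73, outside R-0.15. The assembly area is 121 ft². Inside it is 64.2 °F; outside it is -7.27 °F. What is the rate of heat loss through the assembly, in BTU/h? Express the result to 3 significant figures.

9.56/0.151 = 63.31
R_total = 0.73 + 63.31 + 1.38 + 1.12 + 0.15 = 66.69 ft²·°F·h/BTU
Q = A·ΔT/R = 121 × (64.2 − (-7.27)) / 66.69 = 129.7 BTU/h

130 BTU/h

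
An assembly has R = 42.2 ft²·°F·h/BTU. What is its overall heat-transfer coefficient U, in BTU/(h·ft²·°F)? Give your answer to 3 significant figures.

U = 1/R = 1/42.2 = 0.0237

0.0237 BTU/(h·ft²·°F)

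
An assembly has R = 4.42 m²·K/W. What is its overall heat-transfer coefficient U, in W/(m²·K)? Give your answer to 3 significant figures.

U = 1/R = 1/4.42 = 0.2262

0.226 W/(m²·K)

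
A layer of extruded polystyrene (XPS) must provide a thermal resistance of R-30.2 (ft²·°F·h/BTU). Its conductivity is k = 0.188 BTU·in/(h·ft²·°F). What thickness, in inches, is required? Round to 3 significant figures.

5.68 in

L = R × k = 30.2 × 0.188 = 5.678 in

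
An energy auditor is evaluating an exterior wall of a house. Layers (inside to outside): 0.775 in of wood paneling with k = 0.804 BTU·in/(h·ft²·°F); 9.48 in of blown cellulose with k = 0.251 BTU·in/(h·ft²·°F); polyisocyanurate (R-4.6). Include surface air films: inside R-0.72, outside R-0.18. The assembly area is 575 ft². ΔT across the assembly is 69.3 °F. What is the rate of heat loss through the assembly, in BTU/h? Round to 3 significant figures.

901 BTU/h

0.775/0.804 = 0.9639
9.48/0.251 = 37.77
R_total = 0.72 + 0.9639 + 37.77 + 4.6 + 0.18 = 44.23 ft²·°F·h/BTU
Q = A·ΔT/R = 575 × 69.3 / 44.23 = 900.9 BTU/h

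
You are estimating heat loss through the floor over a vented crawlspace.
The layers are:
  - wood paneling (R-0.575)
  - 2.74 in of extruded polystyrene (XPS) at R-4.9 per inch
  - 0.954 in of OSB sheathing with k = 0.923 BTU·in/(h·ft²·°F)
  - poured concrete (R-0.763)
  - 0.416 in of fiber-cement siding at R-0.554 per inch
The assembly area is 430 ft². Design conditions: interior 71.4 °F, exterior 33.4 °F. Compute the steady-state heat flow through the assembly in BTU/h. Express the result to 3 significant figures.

1020 BTU/h

2.74 × 4.9 = 13.43
0.954/0.923 = 1.034
0.416 × 0.554 = 0.2305
R_total = 0.575 + 13.43 + 1.034 + 0.763 + 0.2305 = 16.03 ft²·°F·h/BTU
Q = A·ΔT/R = 430 × (71.4 − 33.4) / 16.03 = 1019 BTU/h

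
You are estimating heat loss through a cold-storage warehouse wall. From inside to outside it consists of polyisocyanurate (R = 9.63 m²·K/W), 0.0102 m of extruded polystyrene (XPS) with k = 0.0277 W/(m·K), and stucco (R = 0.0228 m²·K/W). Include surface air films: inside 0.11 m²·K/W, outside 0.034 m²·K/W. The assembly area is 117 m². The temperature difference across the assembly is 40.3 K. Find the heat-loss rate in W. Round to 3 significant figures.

0.0102/0.0277 = 0.3682
R_total = 0.11 + 9.63 + 0.3682 + 0.0228 + 0.034 = 10.17 m²·K/W
Q = A·ΔT/R = 117 × 40.3 / 10.17 = 463.9 W

464 W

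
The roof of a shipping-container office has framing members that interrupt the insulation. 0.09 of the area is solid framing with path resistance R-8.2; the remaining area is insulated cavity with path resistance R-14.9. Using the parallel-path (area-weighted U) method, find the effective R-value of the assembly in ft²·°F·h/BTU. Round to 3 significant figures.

13.9 ft²·°F·h/BTU

U_eff = 0.91/14.9 + 0.09/8.2 = 0.06107 + 0.01098 = 0.07205
R_eff = 1/U_eff = 13.88 ft²·°F·h/BTU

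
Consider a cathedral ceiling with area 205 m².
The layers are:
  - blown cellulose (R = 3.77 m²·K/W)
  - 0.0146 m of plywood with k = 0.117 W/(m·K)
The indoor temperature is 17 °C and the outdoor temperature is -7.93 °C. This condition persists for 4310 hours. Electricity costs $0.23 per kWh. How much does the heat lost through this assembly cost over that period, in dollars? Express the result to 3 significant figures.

0.0146/0.117 = 0.1248
R_total = 3.77 + 0.1248 = 3.895 m²·K/W
Q = 205 × (17 − (-7.93)) / 3.895 = 1312 W
E = 1312 W × 4310 h / 1000 = 5655 kWh
Cost = 5655 × 0.23 = $1301

1300 dollars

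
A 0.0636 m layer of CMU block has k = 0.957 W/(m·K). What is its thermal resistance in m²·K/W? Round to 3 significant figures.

R = L/k = 0.0636/0.957 = 0.06646 m²·K/W

0.0665 m²·K/W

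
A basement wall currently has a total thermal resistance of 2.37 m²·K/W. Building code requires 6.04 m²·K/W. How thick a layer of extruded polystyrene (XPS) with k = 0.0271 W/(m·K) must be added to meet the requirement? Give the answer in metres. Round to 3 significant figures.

0.0995 m

ΔR = 6.04 − 2.37 = 3.67 m²·K/W
L = ΔR × k = 3.67 × 0.0271 = 0.09946 m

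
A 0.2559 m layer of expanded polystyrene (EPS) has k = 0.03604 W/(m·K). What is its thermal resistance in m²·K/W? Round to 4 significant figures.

R = L/k = 0.2559/0.03604 = 7.1004 m²·K/W

7.100 m²·K/W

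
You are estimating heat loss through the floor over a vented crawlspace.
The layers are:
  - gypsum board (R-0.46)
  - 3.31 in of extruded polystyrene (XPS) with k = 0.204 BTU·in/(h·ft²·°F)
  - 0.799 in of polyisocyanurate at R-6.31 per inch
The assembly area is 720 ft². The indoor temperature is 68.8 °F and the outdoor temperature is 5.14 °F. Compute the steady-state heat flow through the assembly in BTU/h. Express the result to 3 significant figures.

3.31/0.204 = 16.23
0.799 × 6.31 = 5.042
R_total = 0.46 + 16.23 + 5.042 = 21.73 ft²·°F·h/BTU
Q = A·ΔT/R = 720 × (68.8 − 5.14) / 21.73 = 2110 BTU/h

2110 BTU/h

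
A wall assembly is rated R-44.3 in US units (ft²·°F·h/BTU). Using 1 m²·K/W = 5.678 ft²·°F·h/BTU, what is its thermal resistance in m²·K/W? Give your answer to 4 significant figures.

7.802 m²·K/W

R_SI = 44.3/5.678 = 7.802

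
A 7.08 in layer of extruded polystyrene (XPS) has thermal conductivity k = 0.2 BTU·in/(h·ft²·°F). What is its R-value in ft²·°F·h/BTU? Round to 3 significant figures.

35.4 ft²·°F·h/BTU

R = L/k = 7.08/0.2 = 35.4 ft²·°F·h/BTU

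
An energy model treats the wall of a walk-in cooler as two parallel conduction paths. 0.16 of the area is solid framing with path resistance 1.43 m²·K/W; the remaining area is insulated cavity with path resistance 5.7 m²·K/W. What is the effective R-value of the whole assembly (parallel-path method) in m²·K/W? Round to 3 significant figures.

3.86 m²·K/W

U_eff = 0.84/5.7 + 0.16/1.43 = 0.1474 + 0.1119 = 0.2593
R_eff = 1/U_eff = 3.857 m²·K/W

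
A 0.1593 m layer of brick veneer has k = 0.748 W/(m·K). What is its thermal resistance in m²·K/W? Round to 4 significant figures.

R = L/k = 0.1593/0.748 = 0.21297 m²·K/W

0.2130 m²·K/W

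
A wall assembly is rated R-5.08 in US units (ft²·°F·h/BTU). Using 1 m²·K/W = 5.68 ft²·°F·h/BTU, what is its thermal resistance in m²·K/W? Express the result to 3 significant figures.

0.894 m²·K/W

R_SI = 5.08/5.68 = 0.8944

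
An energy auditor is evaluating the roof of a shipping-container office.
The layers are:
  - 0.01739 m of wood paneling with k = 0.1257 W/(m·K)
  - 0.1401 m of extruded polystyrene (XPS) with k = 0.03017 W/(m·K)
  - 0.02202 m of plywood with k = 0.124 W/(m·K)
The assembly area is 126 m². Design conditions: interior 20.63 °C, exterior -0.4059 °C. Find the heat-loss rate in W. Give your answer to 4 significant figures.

534.4 W

0.01739/0.1257 = 0.13835
0.1401/0.03017 = 4.6437
0.02202/0.124 = 0.17758
R_total = 0.13835 + 4.6437 + 0.17758 = 4.9596 m²·K/W
Q = A·ΔT/R = 126 × (20.63 − (-0.4059)) / 4.9596 = 534.42 W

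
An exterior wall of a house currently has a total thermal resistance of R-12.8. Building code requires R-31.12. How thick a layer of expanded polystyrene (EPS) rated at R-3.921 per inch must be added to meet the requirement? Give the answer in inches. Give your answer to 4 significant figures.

ΔR = 31.12 − 12.8 = 18.32 ft²·°F·h/BTU
L = ΔR / (R/in) = 18.32/3.921 = 4.6723 in

4.672 in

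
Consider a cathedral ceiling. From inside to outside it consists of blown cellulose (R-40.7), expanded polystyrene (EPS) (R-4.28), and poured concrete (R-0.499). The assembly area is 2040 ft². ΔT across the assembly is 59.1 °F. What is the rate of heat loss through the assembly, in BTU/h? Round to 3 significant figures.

R_total = 40.7 + 4.28 + 0.499 = 45.48 ft²·°F·h/BTU
Q = A·ΔT/R = 2040 × 59.1 / 45.48 = 2651 BTU/h

2650 BTU/h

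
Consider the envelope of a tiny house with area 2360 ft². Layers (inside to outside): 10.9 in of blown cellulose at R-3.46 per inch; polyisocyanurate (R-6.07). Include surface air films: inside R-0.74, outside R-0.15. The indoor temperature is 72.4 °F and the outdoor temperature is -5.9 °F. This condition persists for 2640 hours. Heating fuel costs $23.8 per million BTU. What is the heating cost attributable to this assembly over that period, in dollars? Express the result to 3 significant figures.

260 dollars

10.9 × 3.46 = 37.71
R_total = 0.74 + 37.71 + 6.07 + 0.15 = 44.67 ft²·°F·h/BTU
Q = 2360 × (72.4 − (-5.9)) / 44.67 = 4136 BTU/h
E = 4136 × 2640 = 10920000 BTU
Cost = 10920000/10⁶ × 23.8 = $259.9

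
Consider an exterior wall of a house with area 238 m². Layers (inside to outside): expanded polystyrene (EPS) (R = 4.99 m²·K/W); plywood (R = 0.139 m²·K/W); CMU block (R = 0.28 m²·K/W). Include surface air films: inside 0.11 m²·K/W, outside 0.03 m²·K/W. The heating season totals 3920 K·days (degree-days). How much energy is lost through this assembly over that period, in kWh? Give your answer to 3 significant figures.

R_total = 0.11 + 4.99 + 0.139 + 0.28 + 0.03 = 5.549 m²·K/W
E = A × HDD × 24 / R / 1000 = 238 × 3920 × 24 / 5.549 / 1000 = 4035 kWh

4040 kWh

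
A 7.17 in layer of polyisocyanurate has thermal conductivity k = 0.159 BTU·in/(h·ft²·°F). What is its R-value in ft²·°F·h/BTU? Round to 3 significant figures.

45.1 ft²·°F·h/BTU

R = L/k = 7.17/0.159 = 45.09 ft²·°F·h/BTU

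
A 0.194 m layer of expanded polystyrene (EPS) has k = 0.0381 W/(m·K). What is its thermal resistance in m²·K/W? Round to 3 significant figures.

R = L/k = 0.194/0.0381 = 5.092 m²·K/W

5.09 m²·K/W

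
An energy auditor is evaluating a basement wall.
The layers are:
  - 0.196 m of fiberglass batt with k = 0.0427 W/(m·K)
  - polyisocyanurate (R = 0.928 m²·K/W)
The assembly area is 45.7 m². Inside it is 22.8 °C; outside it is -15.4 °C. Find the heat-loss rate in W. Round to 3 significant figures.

0.196/0.0427 = 4.59
R_total = 4.59 + 0.928 = 5.518 m²·K/W
Q = A·ΔT/R = 45.7 × (22.8 − (-15.4)) / 5.518 = 316.4 W

316 W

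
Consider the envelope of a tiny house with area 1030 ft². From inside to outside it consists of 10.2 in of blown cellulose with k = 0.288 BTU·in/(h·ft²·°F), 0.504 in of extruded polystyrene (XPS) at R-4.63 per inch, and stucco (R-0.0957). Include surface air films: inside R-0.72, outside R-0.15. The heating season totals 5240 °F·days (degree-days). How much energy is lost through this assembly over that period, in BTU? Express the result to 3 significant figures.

3350000 BTU

10.2/0.288 = 35.42
0.504 × 4.63 = 2.334
R_total = 0.72 + 35.42 + 2.334 + 0.0957 + 0.15 = 38.72 ft²·°F·h/BTU
E = A × HDD × 24 / R = 1030 × 5240 × 24 / 38.72 = 3346000 BTU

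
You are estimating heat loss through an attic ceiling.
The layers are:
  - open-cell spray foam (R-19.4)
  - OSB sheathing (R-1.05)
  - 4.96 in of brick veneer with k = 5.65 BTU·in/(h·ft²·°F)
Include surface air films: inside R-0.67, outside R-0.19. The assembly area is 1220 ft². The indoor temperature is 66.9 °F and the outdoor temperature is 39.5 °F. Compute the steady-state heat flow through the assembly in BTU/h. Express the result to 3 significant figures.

4.96/5.65 = 0.8779
R_total = 0.67 + 19.4 + 1.05 + 0.8779 + 0.19 = 22.19 ft²·°F·h/BTU
Q = A·ΔT/R = 1220 × (66.9 − 39.5) / 22.19 = 1507 BTU/h

1510 BTU/h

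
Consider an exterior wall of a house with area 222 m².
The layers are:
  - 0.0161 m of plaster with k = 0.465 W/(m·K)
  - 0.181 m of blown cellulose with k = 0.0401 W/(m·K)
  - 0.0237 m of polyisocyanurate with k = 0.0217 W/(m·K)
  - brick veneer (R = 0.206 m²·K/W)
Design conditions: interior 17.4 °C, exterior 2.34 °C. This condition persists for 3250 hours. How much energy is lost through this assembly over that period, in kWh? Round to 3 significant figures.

1860 kWh

0.0161/0.465 = 0.03462
0.181/0.0401 = 4.514
0.0237/0.0217 = 1.092
R_total = 0.03462 + 4.514 + 1.092 + 0.206 = 5.847 m²·K/W
Q = 222 × (17.4 − 2.34) / 5.847 = 571.8 W
E = 571.8 W × 3250 h / 1000 = 1859 kWh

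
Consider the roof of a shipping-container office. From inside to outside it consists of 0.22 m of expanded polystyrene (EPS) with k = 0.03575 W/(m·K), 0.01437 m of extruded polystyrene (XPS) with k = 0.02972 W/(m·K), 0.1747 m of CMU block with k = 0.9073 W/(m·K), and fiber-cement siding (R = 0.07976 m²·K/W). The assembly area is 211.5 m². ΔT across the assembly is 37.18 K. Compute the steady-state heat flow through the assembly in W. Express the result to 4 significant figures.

1138 W

0.22/0.03575 = 6.1538
0.01437/0.02972 = 0.48351
0.1747/0.9073 = 0.19255
R_total = 6.1538 + 0.48351 + 0.19255 + 0.07976 = 6.9097 m²·K/W
Q = A·ΔT/R = 211.5 × 37.18 / 6.9097 = 1138.1 W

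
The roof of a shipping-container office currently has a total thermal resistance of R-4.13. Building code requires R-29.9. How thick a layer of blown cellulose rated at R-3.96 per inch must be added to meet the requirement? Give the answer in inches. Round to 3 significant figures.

ΔR = 29.9 − 4.13 = 25.77 ft²·°F·h/BTU
L = ΔR / (R/in) = 25.77/3.96 = 6.508 in

6.51 in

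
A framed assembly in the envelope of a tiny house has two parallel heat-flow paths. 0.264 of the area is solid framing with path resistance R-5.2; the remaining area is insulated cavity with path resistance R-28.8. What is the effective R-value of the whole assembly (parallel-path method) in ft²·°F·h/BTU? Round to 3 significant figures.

13.1 ft²·°F·h/BTU

U_eff = 0.736/28.8 + 0.264/5.2 = 0.02556 + 0.05077 = 0.07632
R_eff = 1/U_eff = 13.1 ft²·°F·h/BTU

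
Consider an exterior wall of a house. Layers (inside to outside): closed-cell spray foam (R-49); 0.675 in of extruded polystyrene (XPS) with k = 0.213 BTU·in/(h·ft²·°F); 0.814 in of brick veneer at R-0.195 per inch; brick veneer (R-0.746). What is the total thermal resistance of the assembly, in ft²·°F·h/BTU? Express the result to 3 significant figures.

0.675/0.213 = 3.169
0.814 × 0.195 = 0.1587
R_total = 49 + 3.169 + 0.1587 + 0.746 = 53.07 ft²·°F·h/BTU

53.1 ft²·°F·h/BTU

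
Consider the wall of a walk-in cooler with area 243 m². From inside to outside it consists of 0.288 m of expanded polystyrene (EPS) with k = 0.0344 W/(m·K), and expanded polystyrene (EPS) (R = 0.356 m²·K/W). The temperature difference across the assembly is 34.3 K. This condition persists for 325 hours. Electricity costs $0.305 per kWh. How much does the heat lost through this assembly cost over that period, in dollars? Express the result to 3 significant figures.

94.7 dollars

0.288/0.0344 = 8.372
R_total = 8.372 + 0.356 = 8.728 m²·K/W
Q = 243 × 34.3 / 8.728 = 955 W
E = 955 W × 325 h / 1000 = 310.4 kWh
Cost = 310.4 × 0.305 = $94.66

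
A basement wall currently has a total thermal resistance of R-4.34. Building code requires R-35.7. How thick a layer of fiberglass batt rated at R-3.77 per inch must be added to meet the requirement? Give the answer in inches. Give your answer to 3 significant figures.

ΔR = 35.7 − 4.34 = 31.36 ft²·°F·h/BTU
L = ΔR / (R/in) = 31.36/3.77 = 8.318 in

8.32 in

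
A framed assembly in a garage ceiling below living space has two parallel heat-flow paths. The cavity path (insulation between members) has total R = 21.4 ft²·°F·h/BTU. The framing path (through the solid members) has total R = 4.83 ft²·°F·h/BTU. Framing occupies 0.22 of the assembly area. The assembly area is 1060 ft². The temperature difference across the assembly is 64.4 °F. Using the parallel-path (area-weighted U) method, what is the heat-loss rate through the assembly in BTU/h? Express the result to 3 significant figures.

U_eff = 0.78/21.4 + 0.22/4.83 = 0.03645 + 0.04555 = 0.082
R_eff = 1/U_eff = 12.2 ft²·°F·h/BTU
Q = 1060 × 64.4 / 12.2 = 5597 BTU/h

5600 BTU/h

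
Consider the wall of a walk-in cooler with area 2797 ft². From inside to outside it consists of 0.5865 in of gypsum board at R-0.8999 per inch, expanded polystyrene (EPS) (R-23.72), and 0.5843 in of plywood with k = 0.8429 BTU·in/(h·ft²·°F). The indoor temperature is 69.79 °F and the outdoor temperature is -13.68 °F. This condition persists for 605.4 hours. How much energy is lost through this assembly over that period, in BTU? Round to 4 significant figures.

5667000 BTU

0.5865 × 0.8999 = 0.52779
0.5843/0.8429 = 0.6932
R_total = 0.52779 + 23.72 + 0.6932 = 24.941 ft²·°F·h/BTU
Q = 2797 × (69.79 − (-13.68)) / 24.941 = 9360.7 BTU/h
E = 9360.7 × 605.4 = 5667000 BTU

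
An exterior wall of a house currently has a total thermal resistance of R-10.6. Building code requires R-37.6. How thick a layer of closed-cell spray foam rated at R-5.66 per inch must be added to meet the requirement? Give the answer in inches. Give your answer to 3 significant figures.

4.77 in

ΔR = 37.6 − 10.6 = 27 ft²·°F·h/BTU
L = ΔR / (R/in) = 27/5.66 = 4.77 in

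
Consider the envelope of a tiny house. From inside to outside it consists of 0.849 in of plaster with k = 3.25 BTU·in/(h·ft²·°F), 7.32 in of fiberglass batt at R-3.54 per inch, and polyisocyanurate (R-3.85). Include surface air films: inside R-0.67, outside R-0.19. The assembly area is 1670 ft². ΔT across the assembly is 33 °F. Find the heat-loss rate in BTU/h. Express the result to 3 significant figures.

1780 BTU/h

0.849/3.25 = 0.2612
7.32 × 3.54 = 25.91
R_total = 0.67 + 0.2612 + 25.91 + 3.85 + 0.19 = 30.88 ft²·°F·h/BTU
Q = A·ΔT/R = 1670 × 33 / 30.88 = 1784 BTU/h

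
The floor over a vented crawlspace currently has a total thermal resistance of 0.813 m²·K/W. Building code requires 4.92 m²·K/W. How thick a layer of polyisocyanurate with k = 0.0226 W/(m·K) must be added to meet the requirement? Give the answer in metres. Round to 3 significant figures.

0.0928 m

ΔR = 4.92 − 0.813 = 4.107 m²·K/W
L = ΔR × k = 4.107 × 0.0226 = 0.09282 m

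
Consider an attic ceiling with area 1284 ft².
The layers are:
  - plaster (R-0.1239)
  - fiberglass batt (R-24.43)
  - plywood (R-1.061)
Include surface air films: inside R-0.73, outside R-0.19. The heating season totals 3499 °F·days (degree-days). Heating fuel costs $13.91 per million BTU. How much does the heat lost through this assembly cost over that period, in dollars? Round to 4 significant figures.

R_total = 0.73 + 0.1239 + 24.43 + 1.061 + 0.19 = 26.535 ft²·°F·h/BTU
E = A × HDD × 24 / R = 1284 × 3499 × 24 / 26.535 = 4063500 BTU
Cost = 4063500/10⁶ × 13.91 = $56.524

56.52 dollars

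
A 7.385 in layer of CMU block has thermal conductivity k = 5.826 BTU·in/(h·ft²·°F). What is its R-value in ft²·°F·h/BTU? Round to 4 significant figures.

1.268 ft²·°F·h/BTU

R = L/k = 7.385/5.826 = 1.2676 ft²·°F·h/BTU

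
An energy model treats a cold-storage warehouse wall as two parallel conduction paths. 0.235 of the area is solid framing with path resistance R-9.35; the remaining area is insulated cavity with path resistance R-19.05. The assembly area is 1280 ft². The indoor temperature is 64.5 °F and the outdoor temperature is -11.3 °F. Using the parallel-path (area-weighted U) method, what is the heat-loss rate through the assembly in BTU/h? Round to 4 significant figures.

6335 BTU/h

U_eff = 0.765/19.05 + 0.235/9.35 = 0.040157 + 0.025134 = 0.065291
R_eff = 1/U_eff = 15.316 ft²·°F·h/BTU
Q = 1280 × (64.5 − (-11.3)) / 15.316 = 6334.8 BTU/h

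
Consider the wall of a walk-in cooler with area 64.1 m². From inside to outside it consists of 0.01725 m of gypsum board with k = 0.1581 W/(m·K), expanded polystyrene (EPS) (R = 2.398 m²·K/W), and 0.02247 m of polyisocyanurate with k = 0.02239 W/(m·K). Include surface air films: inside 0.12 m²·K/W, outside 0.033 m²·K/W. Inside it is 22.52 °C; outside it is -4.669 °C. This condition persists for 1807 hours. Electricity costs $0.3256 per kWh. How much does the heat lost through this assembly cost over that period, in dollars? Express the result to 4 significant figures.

0.01725/0.1581 = 0.10911
0.02247/0.02239 = 1.0036
R_total = 0.12 + 0.10911 + 2.398 + 1.0036 + 0.033 = 3.6637 m²·K/W
Q = 64.1 × (22.52 − (-4.669)) / 3.6637 = 475.7 W
E = 475.7 W × 1807 h / 1000 = 859.59 kWh
Cost = 859.59 × 0.3256 = $279.88

279.9 dollars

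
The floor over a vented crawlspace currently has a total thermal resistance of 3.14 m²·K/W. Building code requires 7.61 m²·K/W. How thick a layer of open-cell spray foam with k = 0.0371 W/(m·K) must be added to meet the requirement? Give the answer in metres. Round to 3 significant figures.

ΔR = 7.61 − 3.14 = 4.47 m²·K/W
L = ΔR × k = 4.47 × 0.0371 = 0.1658 m

0.166 m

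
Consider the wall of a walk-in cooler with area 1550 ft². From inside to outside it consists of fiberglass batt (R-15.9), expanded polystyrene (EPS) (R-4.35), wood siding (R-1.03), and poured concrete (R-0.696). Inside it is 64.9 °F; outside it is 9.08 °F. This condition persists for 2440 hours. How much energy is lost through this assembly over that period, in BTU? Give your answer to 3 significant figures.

R_total = 15.9 + 4.35 + 1.03 + 0.696 = 21.98 ft²·°F·h/BTU
Q = 1550 × (64.9 − 9.08) / 21.98 = 3937 BTU/h
E = 3937 × 2440 = 9606000 BTU

9610000 BTU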